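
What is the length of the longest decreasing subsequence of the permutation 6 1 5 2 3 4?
3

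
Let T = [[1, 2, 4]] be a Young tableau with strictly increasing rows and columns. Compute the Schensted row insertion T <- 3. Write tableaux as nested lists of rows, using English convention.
[[1, 2, 3], [4]]

In row 1, 3 replaces 4 (the leftmost entry greater than 3); 4 is bumped to row 2. 4 starts a new row 2. The new tableau is [[1, 2, 3], [4]].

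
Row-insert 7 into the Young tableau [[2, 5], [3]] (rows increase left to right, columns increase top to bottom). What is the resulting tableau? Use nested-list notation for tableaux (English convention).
[[2, 5, 7], [3]]

7 is larger than every entry of row 1, so it is appended to row 1. The new tableau is [[2, 5, 7], [3]].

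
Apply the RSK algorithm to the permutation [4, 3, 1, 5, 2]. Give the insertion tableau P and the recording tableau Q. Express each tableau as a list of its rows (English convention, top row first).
P = [[1, 2], [3, 5], [4]], Q = [[1, 4], [2, 5], [3]]

Insert each entry of the permutation into P by Schensted row insertion, recording in Q the position of each new cell.

After inserting 4: P = [[4]].
After inserting 3: P = [[3], [4]].
After inserting 1: P = [[1], [3], [4]].
After inserting 5: P = [[1, 5], [3], [4]].
After inserting 2: P = [[1, 2], [3, 5], [4]].

So P = [[1, 2], [3, 5], [4]], Q = [[1, 4], [2, 5], [3]].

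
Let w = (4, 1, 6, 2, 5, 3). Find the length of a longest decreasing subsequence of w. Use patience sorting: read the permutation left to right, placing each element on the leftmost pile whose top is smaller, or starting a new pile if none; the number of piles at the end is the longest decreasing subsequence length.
3

4: new pile. tops = [4]
1: new pile. tops = [4, 1]
6: onto pile 1 (replacing 4). tops = [6, 1]
2: onto pile 2 (replacing 1). tops = [6, 2]
5: onto pile 2 (replacing 2). tops = [6, 5]
3: new pile. tops = [6, 5, 3]

3 piles, so the longest decreasing subsequence has length 3.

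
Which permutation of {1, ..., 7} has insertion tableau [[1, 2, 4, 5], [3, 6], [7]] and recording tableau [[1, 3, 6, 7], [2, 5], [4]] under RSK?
7 3 6 1 2 4 5

Reverse the RSK construction: for i from n down to 1, find the cell of Q containing i, remove the entry at that cell from P, and reverse-bump it up through P; the value ejected from row 1 is w(i).

Step i=7: Q has 7 at row 1, column 4; remove that cell from P, ejecting 5. So w(7) = 5. P is now [[1, 2, 4], [3, 6], [7]].
Step i=6: Q has 6 at row 1, column 3; remove that cell from P, ejecting 4. So w(6) = 4. P is now [[1, 2], [3, 6], [7]].
Step i=5: Q has 5 at row 2, column 2; remove 6 from row 2 of P and reverse-bump: 6 enters row 1 and ejects 2. So w(5) = 2. P is now [[1, 6], [3], [7]].
Step i=4: Q has 4 at row 3, column 1; remove 7 from row 3 of P and reverse-bump: 7 enters row 2 and ejects 3; 3 enters row 1 and ejects 1. So w(4) = 1. P is now [[3, 6], [7]].
Step i=3: Q has 3 at row 1, column 2; remove that cell from P, ejecting 6. So w(3) = 6. P is now [[3], [7]].
Step i=2: Q has 2 at row 2, column 1; remove 7 from row 2 of P and reverse-bump: 7 enters row 1 and ejects 3. So w(2) = 3. P is now [[7]].
Step i=1: Q has 1 at row 1, column 1; remove that cell from P, ejecting 7. So w(1) = 7. P is now [].

So w = 7 3 6 1 2 4 5.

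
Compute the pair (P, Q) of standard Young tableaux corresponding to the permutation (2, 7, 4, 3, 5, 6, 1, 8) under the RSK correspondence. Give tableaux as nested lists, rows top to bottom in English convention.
Insert each entry of the permutation into P by Schensted row insertion, recording in Q the position of each new cell.

Insert 2: appended to row 1. P = [[2]].
Insert 7: appended to row 1. P = [[2, 7]].
Insert 4: 4 bumps 7 from row 1; 7 starts row 2. P = [[2, 4], [7]].
Insert 3: 3 bumps 4 from row 1; 4 bumps 7 from row 2; 7 starts row 3. P = [[2, 3], [4], [7]].
Insert 5: appended to row 1. P = [[2, 3, 5], [4], [7]].
Insert 6: appended to row 1. P = [[2, 3, 5, 6], [4], [7]].
Insert 1: 1 bumps 2 from row 1; 2 bumps 4 from row 2; 4 bumps 7 from row 3; 7 starts row 4. P = [[1, 3, 5, 6], [2], [4], [7]].
Insert 8: appended to row 1. P = [[1, 3, 5, 6, 8], [2], [4], [7]].

So P = [[1, 3, 5, 6, 8], [2], [4], [7]], Q = [[1, 2, 5, 6, 8], [3], [4], [7]].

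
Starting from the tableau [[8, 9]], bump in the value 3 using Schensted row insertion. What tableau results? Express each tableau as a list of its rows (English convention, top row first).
[[3, 9], [8]]

In row 1, 3 replaces 8 (the leftmost entry greater than 3); 8 is bumped to row 2. 8 starts a new row 2. The new tableau is [[3, 9], [8]].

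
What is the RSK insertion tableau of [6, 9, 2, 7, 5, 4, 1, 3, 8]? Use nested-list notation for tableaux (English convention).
After inserting 6: P = [[6]].
After inserting 9: P = [[6, 9]].
After inserting 2: P = [[2, 9], [6]].
After inserting 7: P = [[2, 7], [6, 9]].
After inserting 5: P = [[2, 5], [6, 7], [9]].
After inserting 4: P = [[2, 4], [5, 7], [6], [9]].
After inserting 1: P = [[1, 4], [2, 7], [5], [6], [9]].
After inserting 3: P = [[1, 3], [2, 4], [5, 7], [6], [9]].
After inserting 8: P = [[1, 3, 8], [2, 4], [5, 7], [6], [9]].

So P = [[1, 3, 8], [2, 4], [5, 7], [6], [9]].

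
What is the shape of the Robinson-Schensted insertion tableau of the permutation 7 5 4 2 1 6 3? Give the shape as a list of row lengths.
Row-insert each entry into an empty tableau.

After inserting 7: P = [[7]].
After inserting 5: P = [[5], [7]].
After inserting 4: P = [[4], [5], [7]].
After inserting 2: P = [[2], [4], [5], [7]].
After inserting 1: P = [[1], [2], [4], [5], [7]].
After inserting 6: P = [[1, 6], [2], [4], [5], [7]].
After inserting 3: P = [[1, 3], [2, 6], [4], [5], [7]].

The final insertion tableau P = [[1, 3], [2, 6], [4], [5], [7]] has shape [2, 2, 1, 1, 1].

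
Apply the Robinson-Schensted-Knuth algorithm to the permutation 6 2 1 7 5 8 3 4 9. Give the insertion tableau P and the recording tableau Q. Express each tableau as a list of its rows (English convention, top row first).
Insert each entry of the permutation into P by Schensted row insertion, recording in Q the position of each new cell.

Insert 6: appended to row 1. P = [[6]].
Insert 2: 2 bumps 6 from row 1; 6 starts row 2. P = [[2], [6]].
Insert 1: 1 bumps 2 from row 1; 2 bumps 6 from row 2; 6 starts row 3. P = [[1], [2], [6]].
Insert 7: appended to row 1. P = [[1, 7], [2], [6]].
Insert 5: 5 bumps 7 from row 1; 7 appends to row 2. P = [[1, 5], [2, 7], [6]].
Insert 8: appended to row 1. P = [[1, 5, 8], [2, 7], [6]].
Insert 3: 3 bumps 5 from row 1; 5 bumps 7 from row 2; 7 appends to row 3. P = [[1, 3, 8], [2, 5], [6, 7]].
Insert 4: 4 bumps 8 from row 1; 8 appends to row 2. P = [[1, 3, 4], [2, 5, 8], [6, 7]].
Insert 9: appended to row 1. P = [[1, 3, 4, 9], [2, 5, 8], [6, 7]].

So P = [[1, 3, 4, 9], [2, 5, 8], [6, 7]], Q = [[1, 4, 6, 9], [2, 5, 8], [3, 7]].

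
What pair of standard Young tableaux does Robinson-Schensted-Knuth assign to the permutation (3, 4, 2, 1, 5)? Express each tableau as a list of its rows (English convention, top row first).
P = [[1, 4, 5], [2], [3]], Q = [[1, 2, 5], [3], [4]]

Insert each entry of the permutation into P by Schensted row insertion, recording in Q the position of each new cell.

Insert 3: appended to row 1. P = [[3]].
Insert 4: appended to row 1. P = [[3, 4]].
Insert 2: 2 bumps 3 from row 1; 3 starts row 2. P = [[2, 4], [3]].
Insert 1: 1 bumps 2 from row 1; 2 bumps 3 from row 2; 3 starts row 3. P = [[1, 4], [2], [3]].
Insert 5: appended to row 1. P = [[1, 4, 5], [2], [3]].

So P = [[1, 4, 5], [2], [3]], Q = [[1, 2, 5], [3], [4]].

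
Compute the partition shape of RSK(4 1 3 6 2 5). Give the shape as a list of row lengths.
RSK row insertion gives P = [[1, 2, 5], [3, 6], [4]], which has shape [3, 2, 1].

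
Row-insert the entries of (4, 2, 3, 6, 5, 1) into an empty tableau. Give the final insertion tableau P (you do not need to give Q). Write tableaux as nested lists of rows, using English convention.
P = [[1, 3, 5], [2, 6], [4]]

Insert 4: appended to row 1. P = [[4]].
Insert 2: 2 bumps 4 from row 1; 4 starts row 2. P = [[2], [4]].
Insert 3: appended to row 1. P = [[2, 3], [4]].
Insert 6: appended to row 1. P = [[2, 3, 6], [4]].
Insert 5: 5 bumps 6 from row 1; 6 appends to row 2. P = [[2, 3, 5], [4, 6]].
Insert 1: 1 bumps 2 from row 1; 2 bumps 4 from row 2; 4 starts row 3. P = [[1, 3, 5], [2, 6], [4]].

So P = [[1, 3, 5], [2, 6], [4]].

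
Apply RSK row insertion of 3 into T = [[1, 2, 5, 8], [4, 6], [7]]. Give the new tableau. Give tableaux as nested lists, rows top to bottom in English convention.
In row 1, 3 replaces 5 (the leftmost entry greater than 3); 5 is bumped to row 2. In row 2, 5 replaces 6 (the leftmost entry greater than 5); 6 is bumped to row 3. In row 3, 6 replaces 7 (the leftmost entry greater than 6); 7 is bumped to row 4. 7 starts a new row 4. The new tableau is [[1, 2, 3, 8], [4, 5], [6], [7]].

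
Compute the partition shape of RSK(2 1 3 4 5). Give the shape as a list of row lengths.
RSK row insertion gives P = [[1, 3, 4, 5], [2]], which has shape [4, 1].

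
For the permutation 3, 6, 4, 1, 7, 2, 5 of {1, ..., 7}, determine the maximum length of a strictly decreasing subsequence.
3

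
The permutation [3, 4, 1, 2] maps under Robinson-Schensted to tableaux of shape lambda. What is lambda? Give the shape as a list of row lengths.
[2, 2]

Row-insert each entry into an empty tableau.

After inserting 3: P = [[3]].
After inserting 4: P = [[3, 4]].
After inserting 1: P = [[1, 4], [3]].
After inserting 2: P = [[1, 2], [3, 4]].

The final insertion tableau P = [[1, 2], [3, 4]] has shape [2, 2].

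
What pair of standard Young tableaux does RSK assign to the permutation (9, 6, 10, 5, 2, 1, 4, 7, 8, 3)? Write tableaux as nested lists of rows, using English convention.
Insert each entry of the permutation into P by Schensted row insertion, recording in Q the position of each new cell.

Insert 9: appended to row 1. P = [[9]].
Insert 6: 6 bumps 9 from row 1; 9 starts row 2. P = [[6], [9]].
Insert 10: appended to row 1. P = [[6, 10], [9]].
Insert 5: 5 bumps 6 from row 1; 6 bumps 9 from row 2; 9 starts row 3. P = [[5, 10], [6], [9]].
Insert 2: 2 bumps 5 from row 1; 5 bumps 6 from row 2; 6 bumps 9 from row 3; 9 starts row 4. P = [[2, 10], [5], [6], [9]].
Insert 1: 1 bumps 2 from row 1; 2 bumps 5 from row 2; 5 bumps 6 from row 3; 6 bumps 9 from row 4; 9 starts row 5. P = [[1, 10], [2], [5], [6], [9]].
Insert 4: 4 bumps 10 from row 1; 10 appends to row 2. P = [[1, 4], [2, 10], [5], [6], [9]].
Insert 7: appended to row 1. P = [[1, 4, 7], [2, 10], [5], [6], [9]].
Insert 8: appended to row 1. P = [[1, 4, 7, 8], [2, 10], [5], [6], [9]].
Insert 3: 3 bumps 4 from row 1; 4 bumps 10 from row 2; 10 appends to row 3. P = [[1, 3, 7, 8], [2, 4], [5, 10], [6], [9]].

So P = [[1, 3, 7, 8], [2, 4], [5, 10], [6], [9]], Q = [[1, 3, 8, 9], [2, 7], [4, 10], [5], [6]].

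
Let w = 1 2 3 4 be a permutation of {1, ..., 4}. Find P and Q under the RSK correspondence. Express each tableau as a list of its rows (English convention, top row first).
Insert each entry of the permutation into P by Schensted row insertion, recording in Q the position of each new cell.

After inserting 1: P = [[1]].
After inserting 2: P = [[1, 2]].
After inserting 3: P = [[1, 2, 3]].
After inserting 4: P = [[1, 2, 3, 4]].

So P = [[1, 2, 3, 4]], Q = [[1, 2, 3, 4]].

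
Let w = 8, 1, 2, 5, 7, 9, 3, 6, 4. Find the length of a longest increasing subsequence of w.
5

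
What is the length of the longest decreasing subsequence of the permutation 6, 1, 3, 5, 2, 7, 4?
3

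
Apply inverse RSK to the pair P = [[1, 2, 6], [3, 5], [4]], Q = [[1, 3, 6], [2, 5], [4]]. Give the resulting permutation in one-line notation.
Reverse the RSK construction: for i from n down to 1, find the cell of Q containing i, remove the entry at that cell from P, and reverse-bump it up through P; the value ejected from row 1 is w(i).

Step i=6: Q has 6 at row 1, column 3; remove that cell from P, ejecting 6. So w(6) = 6. P is now [[1, 2], [3, 5], [4]].
Step i=5: Q has 5 at row 2, column 2; remove 5 from row 2 of P and reverse-bump: 5 enters row 1 and ejects 2. So w(5) = 2. P is now [[1, 5], [3], [4]].
Step i=4: Q has 4 at row 3, column 1; remove 4 from row 3 of P and reverse-bump: 4 enters row 2 and ejects 3; 3 enters row 1 and ejects 1. So w(4) = 1. P is now [[3, 5], [4]].
Step i=3: Q has 3 at row 1, column 2; remove that cell from P, ejecting 5. So w(3) = 5. P is now [[3], [4]].
Step i=2: Q has 2 at row 2, column 1; remove 4 from row 2 of P and reverse-bump: 4 enters row 1 and ejects 3. So w(2) = 3. P is now [[4]].
Step i=1: Q has 1 at row 1, column 1; remove that cell from P, ejecting 4. So w(1) = 4. P is now [].

So w = 4 3 5 1 2 6.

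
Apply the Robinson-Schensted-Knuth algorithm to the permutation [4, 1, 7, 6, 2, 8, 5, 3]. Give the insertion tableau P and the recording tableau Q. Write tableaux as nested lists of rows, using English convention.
P = [[1, 2, 3], [4, 5, 8], [6], [7]], Q = [[1, 3, 6], [2, 4, 7], [5], [8]]

Insert each entry of the permutation into P by Schensted row insertion, recording in Q the position of each new cell.

Insert 4: appended to row 1. P = [[4]].
Insert 1: 1 bumps 4 from row 1; 4 starts row 2. P = [[1], [4]].
Insert 7: appended to row 1. P = [[1, 7], [4]].
Insert 6: 6 bumps 7 from row 1; 7 appends to row 2. P = [[1, 6], [4, 7]].
Insert 2: 2 bumps 6 from row 1; 6 bumps 7 from row 2; 7 starts row 3. P = [[1, 2], [4, 6], [7]].
Insert 8: appended to row 1. P = [[1, 2, 8], [4, 6], [7]].
Insert 5: 5 bumps 8 from row 1; 8 appends to row 2. P = [[1, 2, 5], [4, 6, 8], [7]].
Insert 3: 3 bumps 5 from row 1; 5 bumps 6 from row 2; 6 bumps 7 from row 3; 7 starts row 4. P = [[1, 2, 3], [4, 5, 8], [6], [7]].

So P = [[1, 2, 3], [4, 5, 8], [6], [7]], Q = [[1, 3, 6], [2, 4, 7], [5], [8]].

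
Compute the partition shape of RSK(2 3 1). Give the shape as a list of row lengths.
[2, 1]

Row-insert each entry into an empty tableau.

After inserting 2: P = [[2]].
After inserting 3: P = [[2, 3]].
After inserting 1: P = [[1, 3], [2]].

The final insertion tableau P = [[1, 3], [2]] has shape [2, 1].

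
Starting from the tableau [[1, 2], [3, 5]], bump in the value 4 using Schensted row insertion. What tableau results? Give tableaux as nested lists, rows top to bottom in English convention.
[[1, 2, 4], [3, 5]]

4 is larger than every entry of row 1, so it is appended to row 1. The new tableau is [[1, 2, 4], [3, 5]].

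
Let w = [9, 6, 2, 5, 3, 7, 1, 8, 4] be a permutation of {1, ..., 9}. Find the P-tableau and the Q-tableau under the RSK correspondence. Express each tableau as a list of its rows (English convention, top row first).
Insert each entry of the permutation into P by Schensted row insertion, recording in Q the position of each new cell.

Insert 9: appended to row 1. P = [[9]].
Insert 6: 6 bumps 9 from row 1; 9 starts row 2. P = [[6], [9]].
Insert 2: 2 bumps 6 from row 1; 6 bumps 9 from row 2; 9 starts row 3. P = [[2], [6], [9]].
Insert 5: appended to row 1. P = [[2, 5], [6], [9]].
Insert 3: 3 bumps 5 from row 1; 5 bumps 6 from row 2; 6 bumps 9 from row 3; 9 starts row 4. P = [[2, 3], [5], [6], [9]].
Insert 7: appended to row 1. P = [[2, 3, 7], [5], [6], [9]].
Insert 1: 1 bumps 2 from row 1; 2 bumps 5 from row 2; 5 bumps 6 from row 3; 6 bumps 9 from row 4; 9 starts row 5. P = [[1, 3, 7], [2], [5], [6], [9]].
Insert 8: appended to row 1. P = [[1, 3, 7, 8], [2], [5], [6], [9]].
Insert 4: 4 bumps 7 from row 1; 7 appends to row 2. P = [[1, 3, 4, 8], [2, 7], [5], [6], [9]].

So P = [[1, 3, 4, 8], [2, 7], [5], [6], [9]], Q = [[1, 4, 6, 8], [2, 9], [3], [5], [7]].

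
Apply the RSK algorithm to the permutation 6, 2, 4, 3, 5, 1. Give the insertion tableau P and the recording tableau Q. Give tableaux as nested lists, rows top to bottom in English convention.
Insert each entry of the permutation into P by Schensted row insertion, recording in Q the position of each new cell.

Insert 6: appended to row 1. P = [[6]], Q = [[1]].
Insert 2: 2 bumps 6 from row 1; 6 starts row 2. P = [[2], [6]], Q = [[1], [2]].
Insert 4: appended to row 1. P = [[2, 4], [6]], Q = [[1, 3], [2]].
Insert 3: 3 bumps 4 from row 1; 4 bumps 6 from row 2; 6 starts row 3. P = [[2, 3], [4], [6]], Q = [[1, 3], [2], [4]].
Insert 5: appended to row 1. P = [[2, 3, 5], [4], [6]], Q = [[1, 3, 5], [2], [4]].
Insert 1: 1 bumps 2 from row 1; 2 bumps 4 from row 2; 4 bumps 6 from row 3; 6 starts row 4. P = [[1, 3, 5], [2], [4], [6]], Q = [[1, 3, 5], [2], [4], [6]].

So P = [[1, 3, 5], [2], [4], [6]], Q = [[1, 3, 5], [2], [4], [6]].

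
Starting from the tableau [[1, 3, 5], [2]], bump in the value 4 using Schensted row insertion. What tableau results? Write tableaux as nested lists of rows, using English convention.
[[1, 3, 4], [2, 5]]

In row 1, 4 replaces 5 (the leftmost entry greater than 4); 5 is bumped to row 2. 5 is appended to row 2. The new tableau is [[1, 3, 4], [2, 5]].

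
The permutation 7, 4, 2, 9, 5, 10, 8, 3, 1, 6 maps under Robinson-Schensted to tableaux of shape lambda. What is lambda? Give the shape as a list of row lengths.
Row-insert each entry into an empty tableau.

After inserting 7: P = [[7]].
After inserting 4: P = [[4], [7]].
After inserting 2: P = [[2], [4], [7]].
After inserting 9: P = [[2, 9], [4], [7]].
After inserting 5: P = [[2, 5], [4, 9], [7]].
After inserting 10: P = [[2, 5, 10], [4, 9], [7]].
After inserting 8: P = [[2, 5, 8], [4, 9, 10], [7]].
After inserting 3: P = [[2, 3, 8], [4, 5, 10], [7, 9]].
After inserting 1: P = [[1, 3, 8], [2, 5, 10], [4, 9], [7]].
After inserting 6: P = [[1, 3, 6], [2, 5, 8], [4, 9, 10], [7]].

The final insertion tableau P = [[1, 3, 6], [2, 5, 8], [4, 9, 10], [7]] has shape [3, 3, 3, 1].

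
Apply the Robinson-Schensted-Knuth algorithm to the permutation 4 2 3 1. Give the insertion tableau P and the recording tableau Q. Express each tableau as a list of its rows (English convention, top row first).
Insert each entry of the permutation into P by Schensted row insertion, recording in Q the position of each new cell.

Insert 4: appended to row 1. P = [[4]].
Insert 2: 2 bumps 4 from row 1; 4 starts row 2. P = [[2], [4]].
Insert 3: appended to row 1. P = [[2, 3], [4]].
Insert 1: 1 bumps 2 from row 1; 2 bumps 4 from row 2; 4 starts row 3. P = [[1, 3], [2], [4]].

So P = [[1, 3], [2], [4]], Q = [[1, 3], [2], [4]].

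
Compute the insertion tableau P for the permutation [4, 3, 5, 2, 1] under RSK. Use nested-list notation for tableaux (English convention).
Insert 4: appended to row 1. P = [[4]].
Insert 3: 3 bumps 4 from row 1; 4 starts row 2. P = [[3], [4]].
Insert 5: appended to row 1. P = [[3, 5], [4]].
Insert 2: 2 bumps 3 from row 1; 3 bumps 4 from row 2; 4 starts row 3. P = [[2, 5], [3], [4]].
Insert 1: 1 bumps 2 from row 1; 2 bumps 3 from row 2; 3 bumps 4 from row 3; 4 starts row 4. P = [[1, 5], [2], [3], [4]].

So P = [[1, 5], [2], [3], [4]].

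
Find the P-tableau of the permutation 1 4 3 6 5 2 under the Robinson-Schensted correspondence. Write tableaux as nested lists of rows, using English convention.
Insert 1: appended to row 1. P = [[1]].
Insert 4: appended to row 1. P = [[1, 4]].
Insert 3: 3 bumps 4 from row 1; 4 starts row 2. P = [[1, 3], [4]].
Insert 6: appended to row 1. P = [[1, 3, 6], [4]].
Insert 5: 5 bumps 6 from row 1; 6 appends to row 2. P = [[1, 3, 5], [4, 6]].
Insert 2: 2 bumps 3 from row 1; 3 bumps 4 from row 2; 4 starts row 3. P = [[1, 2, 5], [3, 6], [4]].

So P = [[1, 2, 5], [3, 6], [4]].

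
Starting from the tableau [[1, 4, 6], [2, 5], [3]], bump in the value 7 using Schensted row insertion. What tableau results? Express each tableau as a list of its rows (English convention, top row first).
7 is larger than every entry of row 1, so it is appended to row 1. The new tableau is [[1, 4, 6, 7], [2, 5], [3]].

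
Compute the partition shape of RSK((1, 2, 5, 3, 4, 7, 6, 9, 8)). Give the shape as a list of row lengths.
[6, 3]

Row-insert each entry into an empty tableau.

After inserting 1: P = [[1]].
After inserting 2: P = [[1, 2]].
After inserting 5: P = [[1, 2, 5]].
After inserting 3: P = [[1, 2, 3], [5]].
After inserting 4: P = [[1, 2, 3, 4], [5]].
After inserting 7: P = [[1, 2, 3, 4, 7], [5]].
After inserting 6: P = [[1, 2, 3, 4, 6], [5, 7]].
After inserting 9: P = [[1, 2, 3, 4, 6, 9], [5, 7]].
After inserting 8: P = [[1, 2, 3, 4, 6, 8], [5, 7, 9]].

The final insertion tableau P = [[1, 2, 3, 4, 6, 8], [5, 7, 9]] has shape [6, 3].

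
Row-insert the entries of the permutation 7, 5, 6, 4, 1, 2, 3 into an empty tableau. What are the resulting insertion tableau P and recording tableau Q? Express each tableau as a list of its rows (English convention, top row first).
P = [[1, 2, 3], [4, 6], [5], [7]], Q = [[1, 3, 7], [2, 6], [4], [5]]

Insert each entry of the permutation into P by Schensted row insertion, recording in Q the position of each new cell.

Insert 7: appended to row 1. P = [[7]], Q = [[1]].
Insert 5: 5 bumps 7 from row 1; 7 starts row 2. P = [[5], [7]], Q = [[1], [2]].
Insert 6: appended to row 1. P = [[5, 6], [7]], Q = [[1, 3], [2]].
Insert 4: 4 bumps 5 from row 1; 5 bumps 7 from row 2; 7 starts row 3. P = [[4, 6], [5], [7]], Q = [[1, 3], [2], [4]].
Insert 1: 1 bumps 4 from row 1; 4 bumps 5 from row 2; 5 bumps 7 from row 3; 7 starts row 4. P = [[1, 6], [4], [5], [7]], Q = [[1, 3], [2], [4], [5]].
Insert 2: 2 bumps 6 from row 1; 6 appends to row 2. P = [[1, 2], [4, 6], [5], [7]], Q = [[1, 3], [2, 6], [4], [5]].
Insert 3: appended to row 1. P = [[1, 2, 3], [4, 6], [5], [7]], Q = [[1, 3, 7], [2, 6], [4], [5]].

So P = [[1, 2, 3], [4, 6], [5], [7]], Q = [[1, 3, 7], [2, 6], [4], [5]].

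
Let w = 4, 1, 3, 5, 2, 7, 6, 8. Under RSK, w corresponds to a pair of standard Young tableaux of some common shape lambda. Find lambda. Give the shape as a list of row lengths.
Row-insert each entry into an empty tableau.

After inserting 4: P = [[4]].
After inserting 1: P = [[1], [4]].
After inserting 3: P = [[1, 3], [4]].
After inserting 5: P = [[1, 3, 5], [4]].
After inserting 2: P = [[1, 2, 5], [3], [4]].
After inserting 7: P = [[1, 2, 5, 7], [3], [4]].
After inserting 6: P = [[1, 2, 5, 6], [3, 7], [4]].
After inserting 8: P = [[1, 2, 5, 6, 8], [3, 7], [4]].

The final insertion tableau P = [[1, 2, 5, 6, 8], [3, 7], [4]] has shape [5, 2, 1].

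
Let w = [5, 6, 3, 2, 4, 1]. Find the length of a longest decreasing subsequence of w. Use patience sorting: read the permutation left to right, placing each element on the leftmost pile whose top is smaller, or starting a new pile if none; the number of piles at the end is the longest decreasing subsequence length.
5: new pile. tops = [5]
6: onto pile 1 (replacing 5). tops = [6]
3: new pile. tops = [6, 3]
2: new pile. tops = [6, 3, 2]
4: onto pile 2 (replacing 3). tops = [6, 4, 2]
1: new pile. tops = [6, 4, 2, 1]

4 piles, so the longest decreasing subsequence has length 4.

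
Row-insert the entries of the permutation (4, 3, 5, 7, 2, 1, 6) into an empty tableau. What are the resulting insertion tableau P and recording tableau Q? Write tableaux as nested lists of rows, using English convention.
Insert each entry of the permutation into P by Schensted row insertion, recording in Q the position of each new cell.

Insert 4: appended to row 1. P = [[4]].
Insert 3: 3 bumps 4 from row 1; 4 starts row 2. P = [[3], [4]].
Insert 5: appended to row 1. P = [[3, 5], [4]].
Insert 7: appended to row 1. P = [[3, 5, 7], [4]].
Insert 2: 2 bumps 3 from row 1; 3 bumps 4 from row 2; 4 starts row 3. P = [[2, 5, 7], [3], [4]].
Insert 1: 1 bumps 2 from row 1; 2 bumps 3 from row 2; 3 bumps 4 from row 3; 4 starts row 4. P = [[1, 5, 7], [2], [3], [4]].
Insert 6: 6 bumps 7 from row 1; 7 appends to row 2. P = [[1, 5, 6], [2, 7], [3], [4]].

So P = [[1, 5, 6], [2, 7], [3], [4]], Q = [[1, 3, 4], [2, 7], [5], [6]].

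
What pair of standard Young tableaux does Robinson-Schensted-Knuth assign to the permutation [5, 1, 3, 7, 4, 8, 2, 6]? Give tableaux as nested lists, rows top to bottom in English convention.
P = [[1, 2, 4, 6], [3, 7, 8], [5]], Q = [[1, 3, 4, 6], [2, 5, 8], [7]]

Insert each entry of the permutation into P by Schensted row insertion, recording in Q the position of each new cell.

Insert 5: appended to row 1. P = [[5]].
Insert 1: 1 bumps 5 from row 1; 5 starts row 2. P = [[1], [5]].
Insert 3: appended to row 1. P = [[1, 3], [5]].
Insert 7: appended to row 1. P = [[1, 3, 7], [5]].
Insert 4: 4 bumps 7 from row 1; 7 appends to row 2. P = [[1, 3, 4], [5, 7]].
Insert 8: appended to row 1. P = [[1, 3, 4, 8], [5, 7]].
Insert 2: 2 bumps 3 from row 1; 3 bumps 5 from row 2; 5 starts row 3. P = [[1, 2, 4, 8], [3, 7], [5]].
Insert 6: 6 bumps 8 from row 1; 8 appends to row 2. P = [[1, 2, 4, 6], [3, 7, 8], [5]].

So P = [[1, 2, 4, 6], [3, 7, 8], [5]], Q = [[1, 3, 4, 6], [2, 5, 8], [7]].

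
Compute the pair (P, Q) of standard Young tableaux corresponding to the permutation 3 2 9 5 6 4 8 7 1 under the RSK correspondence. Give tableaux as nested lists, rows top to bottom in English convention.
Insert each entry of the permutation into P by Schensted row insertion, recording in Q the position of each new cell.

Insert 3: appended to row 1. P = [[3]].
Insert 2: 2 bumps 3 from row 1; 3 starts row 2. P = [[2], [3]].
Insert 9: appended to row 1. P = [[2, 9], [3]].
Insert 5: 5 bumps 9 from row 1; 9 appends to row 2. P = [[2, 5], [3, 9]].
Insert 6: appended to row 1. P = [[2, 5, 6], [3, 9]].
Insert 4: 4 bumps 5 from row 1; 5 bumps 9 from row 2; 9 starts row 3. P = [[2, 4, 6], [3, 5], [9]].
Insert 8: appended to row 1. P = [[2, 4, 6, 8], [3, 5], [9]].
Insert 7: 7 bumps 8 from row 1; 8 appends to row 2. P = [[2, 4, 6, 7], [3, 5, 8], [9]].
Insert 1: 1 bumps 2 from row 1; 2 bumps 3 from row 2; 3 bumps 9 from row 3; 9 starts row 4. P = [[1, 4, 6, 7], [2, 5, 8], [3], [9]].

So P = [[1, 4, 6, 7], [2, 5, 8], [3], [9]], Q = [[1, 3, 5, 7], [2, 4, 8], [6], [9]].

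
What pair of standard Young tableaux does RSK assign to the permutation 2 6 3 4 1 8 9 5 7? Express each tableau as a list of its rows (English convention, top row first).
P = [[1, 3, 4, 5, 7], [2, 8, 9], [6]], Q = [[1, 2, 4, 6, 7], [3, 8, 9], [5]]

Insert each entry of the permutation into P by Schensted row insertion, recording in Q the position of each new cell.

Insert 2: appended to row 1. P = [[2]].
Insert 6: appended to row 1. P = [[2, 6]].
Insert 3: 3 bumps 6 from row 1; 6 starts row 2. P = [[2, 3], [6]].
Insert 4: appended to row 1. P = [[2, 3, 4], [6]].
Insert 1: 1 bumps 2 from row 1; 2 bumps 6 from row 2; 6 starts row 3. P = [[1, 3, 4], [2], [6]].
Insert 8: appended to row 1. P = [[1, 3, 4, 8], [2], [6]].
Insert 9: appended to row 1. P = [[1, 3, 4, 8, 9], [2], [6]].
Insert 5: 5 bumps 8 from row 1; 8 appends to row 2. P = [[1, 3, 4, 5, 9], [2, 8], [6]].
Insert 7: 7 bumps 9 from row 1; 9 appends to row 2. P = [[1, 3, 4, 5, 7], [2, 8, 9], [6]].

So P = [[1, 3, 4, 5, 7], [2, 8, 9], [6]], Q = [[1, 2, 4, 6, 7], [3, 8, 9], [5]].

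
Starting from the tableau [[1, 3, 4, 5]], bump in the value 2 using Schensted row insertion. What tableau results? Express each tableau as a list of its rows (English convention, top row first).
[[1, 2, 4, 5], [3]]

In row 1, 2 replaces 3 (the leftmost entry greater than 2); 3 is bumped to row 2. 3 starts a new row 2. The new tableau is [[1, 2, 4, 5], [3]].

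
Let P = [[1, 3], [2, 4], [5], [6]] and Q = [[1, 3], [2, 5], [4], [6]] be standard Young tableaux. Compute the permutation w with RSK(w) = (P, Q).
Reverse the RSK construction: for i from n down to 1, find the cell of Q containing i, remove the entry at that cell from P, and reverse-bump it up through P; the value ejected from row 1 is w(i).

Step i=6: Q has 6 at row 4, column 1; remove 6 from row 4 of P and reverse-bump: 6 enters row 3 and ejects 5; 5 enters row 2 and ejects 4; 4 enters row 1 and ejects 3. So w(6) = 3. P is now [[1, 4], [2, 5], [6]].
Step i=5: Q has 5 at row 2, column 2; remove 5 from row 2 of P and reverse-bump: 5 enters row 1 and ejects 4. So w(5) = 4. P is now [[1, 5], [2], [6]].
Step i=4: Q has 4 at row 3, column 1; remove 6 from row 3 of P and reverse-bump: 6 enters row 2 and ejects 2; 2 enters row 1 and ejects 1. So w(4) = 1. P is now [[2, 5], [6]].
Step i=3: Q has 3 at row 1, column 2; remove that cell from P, ejecting 5. So w(3) = 5. P is now [[2], [6]].
Step i=2: Q has 2 at row 2, column 1; remove 6 from row 2 of P and reverse-bump: 6 enters row 1 and ejects 2. So w(2) = 2. P is now [[6]].
Step i=1: Q has 1 at row 1, column 1; remove that cell from P, ejecting 6. So w(1) = 6. P is now [].

So w = 6 2 5 1 4 3.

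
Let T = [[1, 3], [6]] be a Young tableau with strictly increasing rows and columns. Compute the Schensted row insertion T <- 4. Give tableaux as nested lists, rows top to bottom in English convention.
[[1, 3, 4], [6]]

4 is larger than every entry of row 1, so it is appended to row 1. The new tableau is [[1, 3, 4], [6]].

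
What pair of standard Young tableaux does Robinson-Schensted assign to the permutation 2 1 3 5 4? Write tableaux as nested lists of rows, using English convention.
Insert each entry of the permutation into P by Schensted row insertion, recording in Q the position of each new cell.

Insert 2: appended to row 1. P = [[2]].
Insert 1: 1 bumps 2 from row 1; 2 starts row 2. P = [[1], [2]].
Insert 3: appended to row 1. P = [[1, 3], [2]].
Insert 5: appended to row 1. P = [[1, 3, 5], [2]].
Insert 4: 4 bumps 5 from row 1; 5 appends to row 2. P = [[1, 3, 4], [2, 5]].

So P = [[1, 3, 4], [2, 5]], Q = [[1, 3, 4], [2, 5]].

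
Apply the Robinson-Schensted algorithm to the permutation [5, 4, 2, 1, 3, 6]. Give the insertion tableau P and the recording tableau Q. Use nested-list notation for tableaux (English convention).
Insert each entry of the permutation into P by Schensted row insertion, recording in Q the position of each new cell.

Insert 5: appended to row 1. P = [[5]].
Insert 4: 4 bumps 5 from row 1; 5 starts row 2. P = [[4], [5]].
Insert 2: 2 bumps 4 from row 1; 4 bumps 5 from row 2; 5 starts row 3. P = [[2], [4], [5]].
Insert 1: 1 bumps 2 from row 1; 2 bumps 4 from row 2; 4 bumps 5 from row 3; 5 starts row 4. P = [[1], [2], [4], [5]].
Insert 3: appended to row 1. P = [[1, 3], [2], [4], [5]].
Insert 6: appended to row 1. P = [[1, 3, 6], [2], [4], [5]].

So P = [[1, 3, 6], [2], [4], [5]], Q = [[1, 5, 6], [2], [3], [4]].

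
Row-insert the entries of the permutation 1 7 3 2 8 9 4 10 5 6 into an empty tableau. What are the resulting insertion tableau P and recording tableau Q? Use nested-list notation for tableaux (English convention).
P = [[1, 2, 4, 5, 6], [3, 8, 9, 10], [7]], Q = [[1, 2, 5, 6, 8], [3, 7, 9, 10], [4]]

Insert each entry of the permutation into P by Schensted row insertion, recording in Q the position of each new cell.

Insert 1: appended to row 1. P = [[1]].
Insert 7: appended to row 1. P = [[1, 7]].
Insert 3: 3 bumps 7 from row 1; 7 starts row 2. P = [[1, 3], [7]].
Insert 2: 2 bumps 3 from row 1; 3 bumps 7 from row 2; 7 starts row 3. P = [[1, 2], [3], [7]].
Insert 8: appended to row 1. P = [[1, 2, 8], [3], [7]].
Insert 9: appended to row 1. P = [[1, 2, 8, 9], [3], [7]].
Insert 4: 4 bumps 8 from row 1; 8 appends to row 2. P = [[1, 2, 4, 9], [3, 8], [7]].
Insert 10: appended to row 1. P = [[1, 2, 4, 9, 10], [3, 8], [7]].
Insert 5: 5 bumps 9 from row 1; 9 appends to row 2. P = [[1, 2, 4, 5, 10], [3, 8, 9], [7]].
Insert 6: 6 bumps 10 from row 1; 10 appends to row 2. P = [[1, 2, 4, 5, 6], [3, 8, 9, 10], [7]].

So P = [[1, 2, 4, 5, 6], [3, 8, 9, 10], [7]], Q = [[1, 2, 5, 6, 8], [3, 7, 9, 10], [4]].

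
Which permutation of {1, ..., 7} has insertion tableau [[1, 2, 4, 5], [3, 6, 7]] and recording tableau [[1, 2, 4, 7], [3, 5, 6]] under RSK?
3 6 1 7 2 4 5

Reverse the RSK construction: for i from n down to 1, find the cell of Q containing i, remove the entry at that cell from P, and reverse-bump it up through P; the value ejected from row 1 is w(i).

Step i=7: Q has 7 at row 1, column 4; remove that cell from P, ejecting 5. So w(7) = 5. P is now [[1, 2, 4], [3, 6, 7]].
Step i=6: Q has 6 at row 2, column 3; remove 7 from row 2 of P and reverse-bump: 7 enters row 1 and ejects 4. So w(6) = 4. P is now [[1, 2, 7], [3, 6]].
Step i=5: Q has 5 at row 2, column 2; remove 6 from row 2 of P and reverse-bump: 6 enters row 1 and ejects 2. So w(5) = 2. P is now [[1, 6, 7], [3]].
Step i=4: Q has 4 at row 1, column 3; remove that cell from P, ejecting 7. So w(4) = 7. P is now [[1, 6], [3]].
Step i=3: Q has 3 at row 2, column 1; remove 3 from row 2 of P and reverse-bump: 3 enters row 1 and ejects 1. So w(3) = 1. P is now [[3, 6]].
Step i=2: Q has 2 at row 1, column 2; remove that cell from P, ejecting 6. So w(2) = 6. P is now [[3]].
Step i=1: Q has 1 at row 1, column 1; remove that cell from P, ejecting 3. So w(1) = 3. P is now [].

So w = 3 6 1 7 2 4 5.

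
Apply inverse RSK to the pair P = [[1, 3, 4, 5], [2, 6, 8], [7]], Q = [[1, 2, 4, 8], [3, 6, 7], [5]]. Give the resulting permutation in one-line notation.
2 7 6 8 1 3 4 5

Reverse RSK: for i = n, n-1, ..., 1, locate i in Q, remove the corresponding corner cell from P, and reverse-bump its entry up through P; the value ejected from row 1 is w(i).

So w = 2 7 6 8 1 3 4 5.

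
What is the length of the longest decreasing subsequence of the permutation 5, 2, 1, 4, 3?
3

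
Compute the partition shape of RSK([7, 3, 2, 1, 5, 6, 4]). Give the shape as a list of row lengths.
Row-insert each entry into an empty tableau.

After inserting 7: P = [[7]].
After inserting 3: P = [[3], [7]].
After inserting 2: P = [[2], [3], [7]].
After inserting 1: P = [[1], [2], [3], [7]].
After inserting 5: P = [[1, 5], [2], [3], [7]].
After inserting 6: P = [[1, 5, 6], [2], [3], [7]].
After inserting 4: P = [[1, 4, 6], [2, 5], [3], [7]].

The final insertion tableau P = [[1, 4, 6], [2, 5], [3], [7]] has shape [3, 2, 1, 1].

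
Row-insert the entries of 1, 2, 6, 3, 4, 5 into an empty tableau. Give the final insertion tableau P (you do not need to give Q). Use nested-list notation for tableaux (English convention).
After inserting 1: P = [[1]].
After inserting 2: P = [[1, 2]].
After inserting 6: P = [[1, 2, 6]].
After inserting 3: P = [[1, 2, 3], [6]].
After inserting 4: P = [[1, 2, 3, 4], [6]].
After inserting 5: P = [[1, 2, 3, 4, 5], [6]].

So P = [[1, 2, 3, 4, 5], [6]].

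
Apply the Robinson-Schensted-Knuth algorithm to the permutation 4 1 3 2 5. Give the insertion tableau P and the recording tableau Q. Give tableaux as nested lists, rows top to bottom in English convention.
Insert each entry of the permutation into P by Schensted row insertion, recording in Q the position of each new cell.

After inserting 4: P = [[4]].
After inserting 1: P = [[1], [4]].
After inserting 3: P = [[1, 3], [4]].
After inserting 2: P = [[1, 2], [3], [4]].
After inserting 5: P = [[1, 2, 5], [3], [4]].

So P = [[1, 2, 5], [3], [4]], Q = [[1, 3, 5], [2], [4]].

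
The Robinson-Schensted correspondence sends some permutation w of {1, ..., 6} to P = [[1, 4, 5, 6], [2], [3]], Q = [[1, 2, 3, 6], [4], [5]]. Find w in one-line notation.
3 4 5 2 1 6

Reverse RSK: for i = n, n-1, ..., 1, locate i in Q, remove the corresponding corner cell from P, and reverse-bump its entry up through P; the value ejected from row 1 is w(i).

So w = 3 4 5 2 1 6.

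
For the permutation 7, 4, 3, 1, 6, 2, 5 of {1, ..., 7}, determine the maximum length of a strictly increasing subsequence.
3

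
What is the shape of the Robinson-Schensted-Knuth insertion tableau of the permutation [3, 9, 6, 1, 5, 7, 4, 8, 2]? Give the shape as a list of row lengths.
[4, 2, 1, 1, 1]

Row-insert each entry into an empty tableau.

After inserting 3: P = [[3]].
After inserting 9: P = [[3, 9]].
After inserting 6: P = [[3, 6], [9]].
After inserting 1: P = [[1, 6], [3], [9]].
After inserting 5: P = [[1, 5], [3, 6], [9]].
After inserting 7: P = [[1, 5, 7], [3, 6], [9]].
After inserting 4: P = [[1, 4, 7], [3, 5], [6], [9]].
After inserting 8: P = [[1, 4, 7, 8], [3, 5], [6], [9]].
After inserting 2: P = [[1, 2, 7, 8], [3, 4], [5], [6], [9]].

The final insertion tableau P = [[1, 2, 7, 8], [3, 4], [5], [6], [9]] has shape [4, 2, 1, 1, 1].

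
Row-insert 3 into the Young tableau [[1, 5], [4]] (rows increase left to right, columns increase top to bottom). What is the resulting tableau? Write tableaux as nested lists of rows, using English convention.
[[1, 3], [4, 5]]

In row 1, 3 replaces 5 (the leftmost entry greater than 3); 5 is bumped to row 2. 5 is appended to row 2. The new tableau is [[1, 3], [4, 5]].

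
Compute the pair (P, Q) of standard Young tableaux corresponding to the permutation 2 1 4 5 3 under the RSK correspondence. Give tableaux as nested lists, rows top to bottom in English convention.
P = [[1, 3, 5], [2, 4]], Q = [[1, 3, 4], [2, 5]]

Insert each entry of the permutation into P by Schensted row insertion, recording in Q the position of each new cell.

Insert 2: appended to row 1. P = [[2]].
Insert 1: 1 bumps 2 from row 1; 2 starts row 2. P = [[1], [2]].
Insert 4: appended to row 1. P = [[1, 4], [2]].
Insert 5: appended to row 1. P = [[1, 4, 5], [2]].
Insert 3: 3 bumps 4 from row 1; 4 appends to row 2. P = [[1, 3, 5], [2, 4]].

So P = [[1, 3, 5], [2, 4]], Q = [[1, 3, 4], [2, 5]].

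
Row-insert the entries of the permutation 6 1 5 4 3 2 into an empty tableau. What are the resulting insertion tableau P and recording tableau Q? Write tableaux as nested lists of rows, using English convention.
Insert each entry of the permutation into P by Schensted row insertion, recording in Q the position of each new cell.

After inserting 6: P = [[6]].
After inserting 1: P = [[1], [6]].
After inserting 5: P = [[1, 5], [6]].
After inserting 4: P = [[1, 4], [5], [6]].
After inserting 3: P = [[1, 3], [4], [5], [6]].
After inserting 2: P = [[1, 2], [3], [4], [5], [6]].

So P = [[1, 2], [3], [4], [5], [6]], Q = [[1, 3], [2], [4], [5], [6]].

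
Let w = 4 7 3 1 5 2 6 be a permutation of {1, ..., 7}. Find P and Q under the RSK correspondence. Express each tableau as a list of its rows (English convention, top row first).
Insert each entry of the permutation into P by Schensted row insertion, recording in Q the position of each new cell.

After inserting 4: P = [[4]].
After inserting 7: P = [[4, 7]].
After inserting 3: P = [[3, 7], [4]].
After inserting 1: P = [[1, 7], [3], [4]].
After inserting 5: P = [[1, 5], [3, 7], [4]].
After inserting 2: P = [[1, 2], [3, 5], [4, 7]].
After inserting 6: P = [[1, 2, 6], [3, 5], [4, 7]].

So P = [[1, 2, 6], [3, 5], [4, 7]], Q = [[1, 2, 7], [3, 5], [4, 6]].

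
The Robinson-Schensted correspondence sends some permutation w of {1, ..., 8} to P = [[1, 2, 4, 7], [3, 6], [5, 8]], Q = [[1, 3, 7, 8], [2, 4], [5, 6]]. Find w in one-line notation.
5 3 8 6 1 2 4 7

Reverse the RSK construction: for i from n down to 1, find the cell of Q containing i, remove the entry at that cell from P, and reverse-bump it up through P; the value ejected from row 1 is w(i).

Step i=8: Q has 8 at row 1, column 4; remove that cell from P, ejecting 7. So w(8) = 7. P is now [[1, 2, 4], [3, 6], [5, 8]].
Step i=7: Q has 7 at row 1, column 3; remove that cell from P, ejecting 4. So w(7) = 4. P is now [[1, 2], [3, 6], [5, 8]].
Step i=6: Q has 6 at row 3, column 2; remove 8 from row 3 of P and reverse-bump: 8 enters row 2 and ejects 6; 6 enters row 1 and ejects 2. So w(6) = 2. P is now [[1, 6], [3, 8], [5]].
Step i=5: Q has 5 at row 3, column 1; remove 5 from row 3 of P and reverse-bump: 5 enters row 2 and ejects 3; 3 enters row 1 and ejects 1. So w(5) = 1. P is now [[3, 6], [5, 8]].
Step i=4: Q has 4 at row 2, column 2; remove 8 from row 2 of P and reverse-bump: 8 enters row 1 and ejects 6. So w(4) = 6. P is now [[3, 8], [5]].
Step i=3: Q has 3 at row 1, column 2; remove that cell from P, ejecting 8. So w(3) = 8. P is now [[3], [5]].
Step i=2: Q has 2 at row 2, column 1; remove 5 from row 2 of P and reverse-bump: 5 enters row 1 and ejects 3. So w(2) = 3. P is now [[5]].
Step i=1: Q has 1 at row 1, column 1; remove that cell from P, ejecting 5. So w(1) = 5. P is now [].

So w = 5 3 8 6 1 2 4 7.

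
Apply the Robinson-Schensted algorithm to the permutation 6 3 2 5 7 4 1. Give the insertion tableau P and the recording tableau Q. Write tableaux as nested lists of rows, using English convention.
P = [[1, 4, 7], [2, 5], [3], [6]], Q = [[1, 4, 5], [2, 6], [3], [7]]

Insert each entry of the permutation into P by Schensted row insertion, recording in Q the position of each new cell.

Insert 6: appended to row 1. P = [[6]].
Insert 3: 3 bumps 6 from row 1; 6 starts row 2. P = [[3], [6]].
Insert 2: 2 bumps 3 from row 1; 3 bumps 6 from row 2; 6 starts row 3. P = [[2], [3], [6]].
Insert 5: appended to row 1. P = [[2, 5], [3], [6]].
Insert 7: appended to row 1. P = [[2, 5, 7], [3], [6]].
Insert 4: 4 bumps 5 from row 1; 5 appends to row 2. P = [[2, 4, 7], [3, 5], [6]].
Insert 1: 1 bumps 2 from row 1; 2 bumps 3 from row 2; 3 bumps 6 from row 3; 6 starts row 4. P = [[1, 4, 7], [2, 5], [3], [6]].

So P = [[1, 4, 7], [2, 5], [3], [6]], Q = [[1, 4, 5], [2, 6], [3], [7]].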